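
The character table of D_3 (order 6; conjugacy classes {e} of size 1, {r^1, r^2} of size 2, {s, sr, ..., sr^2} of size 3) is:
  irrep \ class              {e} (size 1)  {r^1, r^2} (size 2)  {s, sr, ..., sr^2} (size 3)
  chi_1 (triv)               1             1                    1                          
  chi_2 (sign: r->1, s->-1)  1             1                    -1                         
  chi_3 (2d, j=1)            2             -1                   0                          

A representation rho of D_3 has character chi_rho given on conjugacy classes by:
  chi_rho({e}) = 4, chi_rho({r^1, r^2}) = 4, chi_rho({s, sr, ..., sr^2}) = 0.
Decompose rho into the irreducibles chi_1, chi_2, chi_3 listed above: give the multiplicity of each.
Multiplicities: chi_1: 2, chi_2: 2, chi_3: 0.

Proof sketch: Use <chi_rho, chi> = (1/|G|) sum_C |C| * chi_rho(C) * conj(chi(C)) with |G| = 6 for each irreducible chi in the table:
  <chi_rho, chi_1> = (1/6)[1*(4)*conj(1) + 2*(4)*conj(1) + 3*(0)*conj(1)]
      = (1/6)[(4) + (8) + (0)] = 12/6 = 2
  <chi_rho, chi_2> = (1/6)[1*(4)*conj(1) + 2*(4)*conj(1) + 3*(0)*conj(-1)]
      = (1/6)[(4) + (8) + (0)] = 12/6 = 2
  <chi_rho, chi_3> = (1/6)[1*(4)*conj(2) + 2*(4)*conj(-1) + 3*(0)*conj(0)]
      = (1/6)[(8) + (-8) + (0)] = 0/6 = 0
Dimension check: dim(rho) = sum (mult * dim) = 2*1 + 2*1 + 0*2 = 4 = chi_rho(e) = 4.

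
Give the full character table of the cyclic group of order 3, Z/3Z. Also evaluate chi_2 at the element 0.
Character table of Z/3Z (irreps indexed chi_0,...,chi_2 with chi_k(m) = zeta_3^(k*m), zeta_3 = exp(2*pi*i/3)):
  irrep \ class  {0} (size 1)  {1} (size 1)    {2} (size 1)  
  chi_0          1             1               1             
  chi_1          1             exp(2*I*pi/3)   exp(-2*I*pi/3)
  chi_2          1             exp(-2*I*pi/3)  exp(2*I*pi/3) 

Spot check: chi_2(0) = zeta_3^(2*0) = zeta_3^0 = 1.

Argument: Z/3Z is abelian, so all 3 irreducible complex representations are 1-dimensional. They are given by chi_k(m) = zeta_3^(k*m) for k = 0,...,2. Row orthogonality: sum_m chi_k(m) conj(chi_l(m)) = 3 * [k = l].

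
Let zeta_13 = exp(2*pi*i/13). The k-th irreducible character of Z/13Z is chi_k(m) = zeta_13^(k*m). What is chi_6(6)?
chi_6(6) = zeta_13^36 = exp(-6*I*pi/13)

chi_6(6) = zeta_13^(6*6) = zeta_13^36. Since zeta_13^13 = 1, this equals zeta_13^10 = exp(2*pi*i*10/13) = exp(-6*I*pi/13).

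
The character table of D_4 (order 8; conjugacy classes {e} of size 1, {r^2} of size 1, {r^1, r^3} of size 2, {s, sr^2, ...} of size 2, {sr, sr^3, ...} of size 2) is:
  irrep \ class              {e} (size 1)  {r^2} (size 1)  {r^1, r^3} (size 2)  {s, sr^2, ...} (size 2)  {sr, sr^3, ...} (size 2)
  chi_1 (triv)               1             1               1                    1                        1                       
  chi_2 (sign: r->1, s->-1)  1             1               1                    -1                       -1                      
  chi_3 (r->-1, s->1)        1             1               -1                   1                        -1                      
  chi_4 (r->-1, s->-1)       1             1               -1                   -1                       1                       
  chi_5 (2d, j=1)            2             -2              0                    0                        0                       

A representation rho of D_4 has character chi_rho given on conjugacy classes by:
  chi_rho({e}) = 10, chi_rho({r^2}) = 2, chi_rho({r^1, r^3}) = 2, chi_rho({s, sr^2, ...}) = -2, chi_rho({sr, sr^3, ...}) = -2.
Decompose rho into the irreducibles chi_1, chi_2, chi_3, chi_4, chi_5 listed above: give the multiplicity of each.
Multiplicities: chi_1: 1, chi_2: 3, chi_3: 1, chi_4: 1, chi_5: 2.

Derivation: Use <chi_rho, chi> = (1/|G|) sum_C |C| * chi_rho(C) * conj(chi(C)) with |G| = 8 for each irreducible chi in the table:
  <chi_rho, chi_1> = (1/8)[1*(10)*conj(1) + 1*(2)*conj(1) + 2*(2)*conj(1) + 2*(-2)*conj(1) + 2*(-2)*conj(1)]
      = (1/8)[(10) + (2) + (4) + (-4) + (-4)] = 8/8 = 1
  <chi_rho, chi_2> = (1/8)[1*(10)*conj(1) + 1*(2)*conj(1) + 2*(2)*conj(1) + 2*(-2)*conj(-1) + 2*(-2)*conj(-1)]
      = (1/8)[(10) + (2) + (4) + (4) + (4)] = 24/8 = 3
  <chi_rho, chi_3> = (1/8)[1*(10)*conj(1) + 1*(2)*conj(1) + 2*(2)*conj(-1) + 2*(-2)*conj(1) + 2*(-2)*conj(-1)]
      = (1/8)[(10) + (2) + (-4) + (-4) + (4)] = 8/8 = 1
  <chi_rho, chi_4> = (1/8)[1*(10)*conj(1) + 1*(2)*conj(1) + 2*(2)*conj(-1) + 2*(-2)*conj(-1) + 2*(-2)*conj(1)]
      = (1/8)[(10) + (2) + (-4) + (4) + (-4)] = 8/8 = 1
  <chi_rho, chi_5> = (1/8)[1*(10)*conj(2) + 1*(2)*conj(-2) + 2*(2)*conj(0) + 2*(-2)*conj(0) + 2*(-2)*conj(0)]
      = (1/8)[(20) + (-4) + (0) + (0) + (0)] = 16/8 = 2
Dimension check: dim(rho) = sum (mult * dim) = 1*1 + 3*1 + 1*1 + 1*1 + 2*2 = 10 = chi_rho(e) = 10.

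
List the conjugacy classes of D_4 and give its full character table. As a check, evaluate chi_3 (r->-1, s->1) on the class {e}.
Conjugacy classes: {e} of size 1, {r^2} of size 1, {r^1, r^3} of size 2, {s, sr^2, ...} of size 2, {sr, sr^3, ...} of size 2.
Character table:
  irrep \ class              {e} (size 1)  {r^2} (size 1)  {r^1, r^3} (size 2)  {s, sr^2, ...} (size 2)  {sr, sr^3, ...} (size 2)
  chi_1 (triv)               1             1               1                    1                        1                       
  chi_2 (sign: r->1, s->-1)  1             1               1                    -1                       -1                      
  chi_3 (r->-1, s->1)        1             1               -1                   1                        -1                      
  chi_4 (r->-1, s->-1)       1             1               -1                   -1                       1                       
  chi_5 (2d, j=1)            2             -2              0                    0                        0                       

Spot check: chi_3 (r->-1, s->1) on {e} = 1.

Derivation: D_4 has order 2*4 = 8 with 5 conjugacy classes, hence 5 irreducibles. Sum of squared dims 1 + 1 + 1 + 1 + 4 = 8 = |G|. Linear characters come from the abelianisation; the 2-dimensional irreps have character r^k -> 2*cos(2*pi*j*k/4), reflections -> 0.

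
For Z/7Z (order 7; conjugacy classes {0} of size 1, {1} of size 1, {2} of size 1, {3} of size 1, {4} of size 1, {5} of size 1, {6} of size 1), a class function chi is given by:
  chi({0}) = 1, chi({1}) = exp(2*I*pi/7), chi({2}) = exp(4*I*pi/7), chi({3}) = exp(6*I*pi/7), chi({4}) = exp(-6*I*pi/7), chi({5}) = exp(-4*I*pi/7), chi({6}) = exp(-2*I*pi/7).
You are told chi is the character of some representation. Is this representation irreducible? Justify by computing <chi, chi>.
Irreducible: <chi, chi> = 1.

<chi, chi> = (1/|G|) sum_C |C| * |chi(C)|^2 = (1/7)[1*|1|^2 + 1*|exp(2*I*pi/7)|^2 + 1*|exp(4*I*pi/7)|^2 + 1*|exp(6*I*pi/7)|^2 + 1*|exp(-6*I*pi/7)|^2 + 1*|exp(-4*I*pi/7)|^2 + 1*|exp(-2*I*pi/7)|^2]
  = (1/7)[(1) + (1) + (1) + (1) + (1) + (1) + (1)] = 7/7 = 1.
(Exp terms are combined using exp(i*s)*conj(exp(i*t)) = exp(i*(s-t)), and sums of them are collapsed using the identity that for every m > 1 the m distinct m-th roots of unity sum to 0, e.g. 1 + exp(2*I*pi/3) + exp(-2*I*pi/3) = 0.)
A character is irreducible iff <chi, chi> = 1, so this representation is irreducible.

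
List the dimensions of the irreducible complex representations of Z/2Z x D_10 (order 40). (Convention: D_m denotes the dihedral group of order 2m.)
Dimensions: 1, 1, 1, 1, 1, 1, 1, 1, 2, 2, 2, 2, 2, 2, 2, 2

Solution. There are 16 irreducibles (= number of conjugacy classes). Their dimensions d_i satisfy sum d_i^2 = |G| = 40: 1 + 1 + 1 + 1 + 1 + 1 + 1 + 1 + 4 + 4 + 4 + 4 + 4 + 4 + 4 + 4 = 40. (For the product with Z/2Z: each of the 2 1-dim characters of Z/2Z tensors with each irrep of D_10, giving 2 copies of each D_10-dimension.)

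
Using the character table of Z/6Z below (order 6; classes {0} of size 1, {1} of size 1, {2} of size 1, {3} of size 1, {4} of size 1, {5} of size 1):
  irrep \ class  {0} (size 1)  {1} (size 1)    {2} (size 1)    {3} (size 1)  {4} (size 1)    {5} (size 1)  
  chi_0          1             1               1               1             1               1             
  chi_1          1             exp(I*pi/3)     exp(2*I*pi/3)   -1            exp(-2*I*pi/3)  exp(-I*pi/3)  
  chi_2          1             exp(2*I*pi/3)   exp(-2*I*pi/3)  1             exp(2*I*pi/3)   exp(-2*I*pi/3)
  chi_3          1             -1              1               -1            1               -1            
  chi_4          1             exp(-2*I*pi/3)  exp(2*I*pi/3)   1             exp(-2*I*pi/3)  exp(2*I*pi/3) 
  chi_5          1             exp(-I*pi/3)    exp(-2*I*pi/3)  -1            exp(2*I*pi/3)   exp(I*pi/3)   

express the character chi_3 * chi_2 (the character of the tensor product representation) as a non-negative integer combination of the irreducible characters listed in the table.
chi_3 tensor chi_2 = chi_5 (all other irreducibles have multiplicity 0).

Reasoning: The character of a tensor product is the pointwise product (chi_3 * chi_2)(C) = chi_3(C) * chi_2(C):
  {0}: (1)*(1), {1}: (-1)*(exp(2*I*pi/3)), {2}: (1)*(exp(-2*I*pi/3)), {3}: (-1)*(1), {4}: (1)*(exp(2*I*pi/3)), {5}: (-1)*(exp(-2*I*pi/3))
so (chi_3 * chi_2) takes values
  {0} -> 1, {1} -> -exp(2*I*pi/3), {2} -> exp(-2*I*pi/3), {3} -> -1, {4} -> exp(2*I*pi/3), {5} -> -exp(-2*I*pi/3).
Now take the inner product of this character with each irreducible chi from the table, <chi_3*chi_2, chi> = (1/6) sum_C |C| (chi_3*chi_2)(C) conj(chi(C)):
  <chi_3*chi_2, chi_0> = (1/6)[1*(1)*conj(1) + 1*(-exp(2*I*pi/3))*conj(1) + 1*(exp(-2*I*pi/3))*conj(1) + 1*(-1)*conj(1) + 1*(exp(2*I*pi/3))*conj(1) + 1*(-exp(-2*I*pi/3))*conj(1)]
      = (1/6)[(1) + (-exp(2*I*pi/3)) + (exp(-2*I*pi/3)) + (-1) + (exp(2*I*pi/3)) + (-exp(-2*I*pi/3))] = 0/6 = 0
  <chi_3*chi_2, chi_1> = (1/6)[1*(1)*conj(1) + 1*(-exp(2*I*pi/3))*conj(exp(I*pi/3)) + 1*(exp(-2*I*pi/3))*conj(exp(2*I*pi/3)) + 1*(-1)*conj(-1) + 1*(exp(2*I*pi/3))*conj(exp(-2*I*pi/3)) + 1*(-exp(-2*I*pi/3))*conj(exp(-I*pi/3))]
      = (1/6)[(1) + (-exp(I*pi/3)) + (exp(2*I*pi/3)) + (1) + (exp(-2*I*pi/3)) + (-exp(-I*pi/3))] = 0/6 = 0
  <chi_3*chi_2, chi_2> = (1/6)[1*(1)*conj(1) + 1*(-exp(2*I*pi/3))*conj(exp(2*I*pi/3)) + 1*(exp(-2*I*pi/3))*conj(exp(-2*I*pi/3)) + 1*(-1)*conj(1) + 1*(exp(2*I*pi/3))*conj(exp(2*I*pi/3)) + 1*(-exp(-2*I*pi/3))*conj(exp(-2*I*pi/3))]
      = (1/6)[(1) + (-1) + (1) + (-1) + (1) + (-1)] = 0/6 = 0
  <chi_3*chi_2, chi_3> = (1/6)[1*(1)*conj(1) + 1*(-exp(2*I*pi/3))*conj(-1) + 1*(exp(-2*I*pi/3))*conj(1) + 1*(-1)*conj(-1) + 1*(exp(2*I*pi/3))*conj(1) + 1*(-exp(-2*I*pi/3))*conj(-1)]
      = (1/6)[(1) + (exp(2*I*pi/3)) + (exp(-2*I*pi/3)) + (1) + (exp(2*I*pi/3)) + (exp(-2*I*pi/3))] = 0/6 = 0
  <chi_3*chi_2, chi_4> = (1/6)[1*(1)*conj(1) + 1*(-exp(2*I*pi/3))*conj(exp(-2*I*pi/3)) + 1*(exp(-2*I*pi/3))*conj(exp(2*I*pi/3)) + 1*(-1)*conj(1) + 1*(exp(2*I*pi/3))*conj(exp(-2*I*pi/3)) + 1*(-exp(-2*I*pi/3))*conj(exp(2*I*pi/3))]
      = (1/6)[(1) + (-exp(-2*I*pi/3)) + (exp(2*I*pi/3)) + (-1) + (exp(-2*I*pi/3)) + (-exp(2*I*pi/3))] = 0/6 = 0
  <chi_3*chi_2, chi_5> = (1/6)[1*(1)*conj(1) + 1*(-exp(2*I*pi/3))*conj(exp(-I*pi/3)) + 1*(exp(-2*I*pi/3))*conj(exp(-2*I*pi/3)) + 1*(-1)*conj(-1) + 1*(exp(2*I*pi/3))*conj(exp(2*I*pi/3)) + 1*(-exp(-2*I*pi/3))*conj(exp(I*pi/3))]
      = (1/6)[(1) + (1) + (1) + (1) + (1) + (1)] = 6/6 = 1
(Exp terms are combined using exp(i*s)*conj(exp(i*t)) = exp(i*(s-t)), and sums of them are collapsed using the identity that for every m > 1 the m distinct m-th roots of unity sum to 0, e.g. 1 + exp(2*I*pi/3) + exp(-2*I*pi/3) = 0.)
Hence the multiplicities are chi_5: 1. Dimension check: dim(chi_3)*dim(chi_2) = 1*1 = 1 and sum (mult * dim) = 1*1 = 1.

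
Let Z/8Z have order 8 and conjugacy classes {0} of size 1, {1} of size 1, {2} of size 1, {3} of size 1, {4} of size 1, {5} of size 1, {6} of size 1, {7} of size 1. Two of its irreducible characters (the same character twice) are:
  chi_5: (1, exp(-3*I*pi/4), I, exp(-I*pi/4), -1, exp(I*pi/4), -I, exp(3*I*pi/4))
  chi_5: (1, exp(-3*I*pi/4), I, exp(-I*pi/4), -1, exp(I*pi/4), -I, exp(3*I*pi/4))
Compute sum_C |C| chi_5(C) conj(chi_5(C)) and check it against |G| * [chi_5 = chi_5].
Sum = 8 = |G| = 8; so <chi_5, chi_5> = 1 (norm-1 confirms irreducibility).

Derivation: Compute term by term over conjugacy classes (|C| * chi_5(C) * conj(chi_5(C))):
  1*(1)*conj(1) + 1*(exp(-3*I*pi/4))*conj(exp(-3*I*pi/4)) + 1*(I)*conj(I) + 1*(exp(-I*pi/4))*conj(exp(-I*pi/4)) + 1*(-1)*conj(-1) + 1*(exp(I*pi/4))*conj(exp(I*pi/4)) + 1*(-I)*conj(-I) + 1*(exp(3*I*pi/4))*conj(exp(3*I*pi/4))
  = (1) + (1) + (1) + (1) + (1) + (1) + (1) + (1)
  = 8.
(Exp terms are combined using exp(i*s)*conj(exp(i*t)) = exp(i*(s-t)), and sums of them are collapsed using the identity that for every m > 1 the m distinct m-th roots of unity sum to 0, e.g. 1 + exp(2*I*pi/3) + exp(-2*I*pi/3) = 0.)
Dividing by |G| = 8 gives 8/8 = 1, matching the row-orthogonality relation <chi_5, chi_5> = [chi_5 = chi_5].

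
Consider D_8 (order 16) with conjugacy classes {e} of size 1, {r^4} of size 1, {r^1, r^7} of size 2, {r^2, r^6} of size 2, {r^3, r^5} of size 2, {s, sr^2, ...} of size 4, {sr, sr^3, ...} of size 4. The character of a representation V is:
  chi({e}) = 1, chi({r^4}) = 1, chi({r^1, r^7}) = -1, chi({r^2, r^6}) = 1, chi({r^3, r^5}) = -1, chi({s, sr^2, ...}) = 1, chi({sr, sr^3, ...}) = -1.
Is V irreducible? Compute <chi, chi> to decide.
Irreducible: <chi, chi> = 1.

Derivation: <chi, chi> = (1/|G|) sum_C |C| * |chi(C)|^2 = (1/16)[1*|1|^2 + 1*|1|^2 + 2*|-1|^2 + 2*|1|^2 + 2*|-1|^2 + 4*|1|^2 + 4*|-1|^2]
  = (1/16)[(1) + (1) + (2) + (2) + (2) + (4) + (4)] = 16/16 = 1.
A character is irreducible iff <chi, chi> = 1, so this representation is irreducible.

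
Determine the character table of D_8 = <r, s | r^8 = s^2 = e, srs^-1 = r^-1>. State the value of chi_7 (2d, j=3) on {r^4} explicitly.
Conjugacy classes: {e} of size 1, {r^4} of size 1, {r^1, r^7} of size 2, {r^2, r^6} of size 2, {r^3, r^5} of size 2, {s, sr^2, ...} of size 4, {sr, sr^3, ...} of size 4.
Character table:
  irrep \ class              {e} (size 1)  {r^4} (size 1)  {r^1, r^7} (size 2)  {r^2, r^6} (size 2)  {r^3, r^5} (size 2)  {s, sr^2, ...} (size 4)  {sr, sr^3, ...} (size 4)
  chi_1 (triv)               1             1               1                    1                    1                    1                        1                       
  chi_2 (sign: r->1, s->-1)  1             1               1                    1                    1                    -1                       -1                      
  chi_3 (r->-1, s->1)        1             1               -1                   1                    -1                   1                        -1                      
  chi_4 (r->-1, s->-1)       1             1               -1                   1                    -1                   -1                       1                       
  chi_5 (2d, j=1)            2             -2              sqrt(2)              0                    -sqrt(2)             0                        0                       
  chi_6 (2d, j=2)            2             2               0                    -2                   0                    0                        0                       
  chi_7 (2d, j=3)            2             -2              -sqrt(2)             0                    sqrt(2)              0                        0                       

Spot check: chi_7 (2d, j=3) on {r^4} = -2.

Details: D_8 has order 2*8 = 16 with 7 conjugacy classes, hence 7 irreducibles. Sum of squared dims 1 + 1 + 1 + 1 + 4 + 4 + 4 = 16 = |G|. Linear characters come from the abelianisation; the 2-dimensional irreps have character r^k -> 2*cos(2*pi*j*k/8), reflections -> 0.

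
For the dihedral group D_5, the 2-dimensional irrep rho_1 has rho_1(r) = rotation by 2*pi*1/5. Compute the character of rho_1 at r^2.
chi_{rho_1}(r^2) = 2*cos(2*pi*1*2/5) = -sqrt(5)/2 - 1/2

Proof sketch: rho_1(r^2) is rotation by angle 2*pi*1*2/5, whose trace is 2*cos(2*pi*1*2/5) = -sqrt(5)/2 - 1/2.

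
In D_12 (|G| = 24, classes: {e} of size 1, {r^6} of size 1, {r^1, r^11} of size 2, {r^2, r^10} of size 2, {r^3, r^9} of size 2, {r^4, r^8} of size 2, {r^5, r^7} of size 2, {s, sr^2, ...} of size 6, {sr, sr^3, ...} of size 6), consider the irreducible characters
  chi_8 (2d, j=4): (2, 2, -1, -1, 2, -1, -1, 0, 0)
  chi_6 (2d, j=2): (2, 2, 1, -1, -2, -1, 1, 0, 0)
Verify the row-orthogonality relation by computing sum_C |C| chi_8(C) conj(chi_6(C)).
Sum = 0; so <chi_8, chi_6> = 0 (distinct irreducibles are orthogonal).

Explanation: Compute term by term over conjugacy classes (|C| * chi_8(C) * conj(chi_6(C))):
  1*(2)*conj(2) + 1*(2)*conj(2) + 2*(-1)*conj(1) + 2*(-1)*conj(-1) + 2*(2)*conj(-2) + 2*(-1)*conj(-1) + 2*(-1)*conj(1) + 6*(0)*conj(0) + 6*(0)*conj(0)
  = (4) + (4) + (-2) + (2) + (-8) + (2) + (-2) + (0) + (0)
  = 0.
Dividing by |G| = 24 gives 0/24 = 0, matching the row-orthogonality relation <chi_8, chi_6> = [chi_8 = chi_6].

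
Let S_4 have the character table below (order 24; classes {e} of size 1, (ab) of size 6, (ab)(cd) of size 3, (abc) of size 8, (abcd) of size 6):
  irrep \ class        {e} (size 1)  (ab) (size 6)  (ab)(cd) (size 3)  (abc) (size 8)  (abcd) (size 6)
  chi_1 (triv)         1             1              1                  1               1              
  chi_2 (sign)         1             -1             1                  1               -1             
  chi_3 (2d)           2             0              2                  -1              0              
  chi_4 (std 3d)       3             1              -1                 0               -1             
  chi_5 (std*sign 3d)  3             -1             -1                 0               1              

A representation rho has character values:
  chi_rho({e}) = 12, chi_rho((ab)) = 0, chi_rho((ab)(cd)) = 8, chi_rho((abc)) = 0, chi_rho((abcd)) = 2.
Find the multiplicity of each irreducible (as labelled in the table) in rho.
Multiplicities: chi_1: 2, chi_2: 1, chi_3: 3, chi_4: 0, chi_5: 1.

Why: Use <chi_rho, chi> = (1/|G|) sum_C |C| * chi_rho(C) * conj(chi(C)) with |G| = 24 for each irreducible chi in the table:
  <chi_rho, chi_1> = (1/24)[1*(12)*conj(1) + 6*(0)*conj(1) + 3*(8)*conj(1) + 8*(0)*conj(1) + 6*(2)*conj(1)]
      = (1/24)[(12) + (0) + (24) + (0) + (12)] = 48/24 = 2
  <chi_rho, chi_2> = (1/24)[1*(12)*conj(1) + 6*(0)*conj(-1) + 3*(8)*conj(1) + 8*(0)*conj(1) + 6*(2)*conj(-1)]
      = (1/24)[(12) + (0) + (24) + (0) + (-12)] = 24/24 = 1
  <chi_rho, chi_3> = (1/24)[1*(12)*conj(2) + 6*(0)*conj(0) + 3*(8)*conj(2) + 8*(0)*conj(-1) + 6*(2)*conj(0)]
      = (1/24)[(24) + (0) + (48) + (0) + (0)] = 72/24 = 3
  <chi_rho, chi_4> = (1/24)[1*(12)*conj(3) + 6*(0)*conj(1) + 3*(8)*conj(-1) + 8*(0)*conj(0) + 6*(2)*conj(-1)]
      = (1/24)[(36) + (0) + (-24) + (0) + (-12)] = 0/24 = 0
  <chi_rho, chi_5> = (1/24)[1*(12)*conj(3) + 6*(0)*conj(-1) + 3*(8)*conj(-1) + 8*(0)*conj(0) + 6*(2)*conj(1)]
      = (1/24)[(36) + (0) + (-24) + (0) + (12)] = 24/24 = 1
Dimension check: dim(rho) = sum (mult * dim) = 2*1 + 1*1 + 3*2 + 0*3 + 1*3 = 12 = chi_rho(e) = 12.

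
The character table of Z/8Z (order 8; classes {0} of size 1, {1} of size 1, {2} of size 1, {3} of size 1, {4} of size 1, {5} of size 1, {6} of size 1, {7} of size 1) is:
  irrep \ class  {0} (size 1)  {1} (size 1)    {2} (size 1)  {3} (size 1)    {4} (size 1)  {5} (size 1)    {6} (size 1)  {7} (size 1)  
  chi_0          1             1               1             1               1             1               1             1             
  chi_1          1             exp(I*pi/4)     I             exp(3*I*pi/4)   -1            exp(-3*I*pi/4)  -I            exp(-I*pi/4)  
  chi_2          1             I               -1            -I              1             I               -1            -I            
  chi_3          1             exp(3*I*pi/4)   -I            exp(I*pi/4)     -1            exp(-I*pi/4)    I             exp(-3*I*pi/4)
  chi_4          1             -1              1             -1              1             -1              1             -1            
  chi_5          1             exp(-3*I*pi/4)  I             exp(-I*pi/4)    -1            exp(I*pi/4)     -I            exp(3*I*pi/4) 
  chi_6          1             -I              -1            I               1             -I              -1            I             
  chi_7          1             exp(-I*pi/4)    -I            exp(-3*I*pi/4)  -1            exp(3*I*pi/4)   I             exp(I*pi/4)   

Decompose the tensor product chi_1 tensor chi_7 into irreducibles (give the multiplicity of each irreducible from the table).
chi_1 tensor chi_7 = chi_0 (all other irreducibles have multiplicity 0).

Details: The character of a tensor product is the pointwise product (chi_1 * chi_7)(C) = chi_1(C) * chi_7(C):
  {0}: (1)*(1), {1}: (exp(I*pi/4))*(exp(-I*pi/4)), {2}: (I)*(-I), {3}: (exp(3*I*pi/4))*(exp(-3*I*pi/4)), {4}: (-1)*(-1), {5}: (exp(-3*I*pi/4))*(exp(3*I*pi/4)), {6}: (-I)*(I), {7}: (exp(-I*pi/4))*(exp(I*pi/4))
so (chi_1 * chi_7) takes values
  {0} -> 1, {1} -> 1, {2} -> 1, {3} -> 1, {4} -> 1, {5} -> 1, {6} -> 1, {7} -> 1.
Now take the inner product of this character with each irreducible chi from the table, <chi_1*chi_7, chi> = (1/8) sum_C |C| (chi_1*chi_7)(C) conj(chi(C)):
  <chi_1*chi_7, chi_0> = (1/8)[1*(1)*conj(1) + 1*(1)*conj(1) + 1*(1)*conj(1) + 1*(1)*conj(1) + 1*(1)*conj(1) + 1*(1)*conj(1) + 1*(1)*conj(1) + 1*(1)*conj(1)]
      = (1/8)[(1) + (1) + (1) + (1) + (1) + (1) + (1) + (1)] = 8/8 = 1
  <chi_1*chi_7, chi_1> = (1/8)[1*(1)*conj(1) + 1*(1)*conj(exp(I*pi/4)) + 1*(1)*conj(I) + 1*(1)*conj(exp(3*I*pi/4)) + 1*(1)*conj(-1) + 1*(1)*conj(exp(-3*I*pi/4)) + 1*(1)*conj(-I) + 1*(1)*conj(exp(-I*pi/4))]
      = (1/8)[(1) + (exp(-I*pi/4)) + (-I) + (exp(-3*I*pi/4)) + (-1) + (exp(3*I*pi/4)) + (I) + (exp(I*pi/4))] = 0/8 = 0
  <chi_1*chi_7, chi_2> = (1/8)[1*(1)*conj(1) + 1*(1)*conj(I) + 1*(1)*conj(-1) + 1*(1)*conj(-I) + 1*(1)*conj(1) + 1*(1)*conj(I) + 1*(1)*conj(-1) + 1*(1)*conj(-I)]
      = (1/8)[(1) + (-I) + (-1) + (I) + (1) + (-I) + (-1) + (I)] = 0/8 = 0
  <chi_1*chi_7, chi_3> = (1/8)[1*(1)*conj(1) + 1*(1)*conj(exp(3*I*pi/4)) + 1*(1)*conj(-I) + 1*(1)*conj(exp(I*pi/4)) + 1*(1)*conj(-1) + 1*(1)*conj(exp(-I*pi/4)) + 1*(1)*conj(I) + 1*(1)*conj(exp(-3*I*pi/4))]
      = (1/8)[(1) + (exp(-3*I*pi/4)) + (I) + (exp(-I*pi/4)) + (-1) + (exp(I*pi/4)) + (-I) + (exp(3*I*pi/4))] = 0/8 = 0
  <chi_1*chi_7, chi_4> = (1/8)[1*(1)*conj(1) + 1*(1)*conj(-1) + 1*(1)*conj(1) + 1*(1)*conj(-1) + 1*(1)*conj(1) + 1*(1)*conj(-1) + 1*(1)*conj(1) + 1*(1)*conj(-1)]
      = (1/8)[(1) + (-1) + (1) + (-1) + (1) + (-1) + (1) + (-1)] = 0/8 = 0
  <chi_1*chi_7, chi_5> = (1/8)[1*(1)*conj(1) + 1*(1)*conj(exp(-3*I*pi/4)) + 1*(1)*conj(I) + 1*(1)*conj(exp(-I*pi/4)) + 1*(1)*conj(-1) + 1*(1)*conj(exp(I*pi/4)) + 1*(1)*conj(-I) + 1*(1)*conj(exp(3*I*pi/4))]
      = (1/8)[(1) + (exp(3*I*pi/4)) + (-I) + (exp(I*pi/4)) + (-1) + (exp(-I*pi/4)) + (I) + (exp(-3*I*pi/4))] = 0/8 = 0
  <chi_1*chi_7, chi_6> = (1/8)[1*(1)*conj(1) + 1*(1)*conj(-I) + 1*(1)*conj(-1) + 1*(1)*conj(I) + 1*(1)*conj(1) + 1*(1)*conj(-I) + 1*(1)*conj(-1) + 1*(1)*conj(I)]
      = (1/8)[(1) + (I) + (-1) + (-I) + (1) + (I) + (-1) + (-I)] = 0/8 = 0
  <chi_1*chi_7, chi_7> = (1/8)[1*(1)*conj(1) + 1*(1)*conj(exp(-I*pi/4)) + 1*(1)*conj(-I) + 1*(1)*conj(exp(-3*I*pi/4)) + 1*(1)*conj(-1) + 1*(1)*conj(exp(3*I*pi/4)) + 1*(1)*conj(I) + 1*(1)*conj(exp(I*pi/4))]
      = (1/8)[(1) + (exp(I*pi/4)) + (I) + (exp(3*I*pi/4)) + (-1) + (exp(-3*I*pi/4)) + (-I) + (exp(-I*pi/4))] = 0/8 = 0
(Exp terms are combined using exp(i*s)*conj(exp(i*t)) = exp(i*(s-t)), and sums of them are collapsed using the identity that for every m > 1 the m distinct m-th roots of unity sum to 0, e.g. 1 + exp(2*I*pi/3) + exp(-2*I*pi/3) = 0.)
Hence the multiplicities are chi_0: 1. Dimension check: dim(chi_1)*dim(chi_7) = 1*1 = 1 and sum (mult * dim) = 1*1 = 1.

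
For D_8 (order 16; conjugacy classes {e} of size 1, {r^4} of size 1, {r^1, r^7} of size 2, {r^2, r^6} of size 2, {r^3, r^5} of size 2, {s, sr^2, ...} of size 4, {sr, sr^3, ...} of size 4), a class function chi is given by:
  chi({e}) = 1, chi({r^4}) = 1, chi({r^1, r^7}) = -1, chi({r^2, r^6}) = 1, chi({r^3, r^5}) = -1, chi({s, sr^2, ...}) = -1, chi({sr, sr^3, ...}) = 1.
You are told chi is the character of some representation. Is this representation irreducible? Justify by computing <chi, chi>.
Irreducible: <chi, chi> = 1.

Explanation: <chi, chi> = (1/|G|) sum_C |C| * |chi(C)|^2 = (1/16)[1*|1|^2 + 1*|1|^2 + 2*|-1|^2 + 2*|1|^2 + 2*|-1|^2 + 4*|-1|^2 + 4*|1|^2]
  = (1/16)[(1) + (1) + (2) + (2) + (2) + (4) + (4)] = 16/16 = 1.
A character is irreducible iff <chi, chi> = 1, so this representation is irreducible.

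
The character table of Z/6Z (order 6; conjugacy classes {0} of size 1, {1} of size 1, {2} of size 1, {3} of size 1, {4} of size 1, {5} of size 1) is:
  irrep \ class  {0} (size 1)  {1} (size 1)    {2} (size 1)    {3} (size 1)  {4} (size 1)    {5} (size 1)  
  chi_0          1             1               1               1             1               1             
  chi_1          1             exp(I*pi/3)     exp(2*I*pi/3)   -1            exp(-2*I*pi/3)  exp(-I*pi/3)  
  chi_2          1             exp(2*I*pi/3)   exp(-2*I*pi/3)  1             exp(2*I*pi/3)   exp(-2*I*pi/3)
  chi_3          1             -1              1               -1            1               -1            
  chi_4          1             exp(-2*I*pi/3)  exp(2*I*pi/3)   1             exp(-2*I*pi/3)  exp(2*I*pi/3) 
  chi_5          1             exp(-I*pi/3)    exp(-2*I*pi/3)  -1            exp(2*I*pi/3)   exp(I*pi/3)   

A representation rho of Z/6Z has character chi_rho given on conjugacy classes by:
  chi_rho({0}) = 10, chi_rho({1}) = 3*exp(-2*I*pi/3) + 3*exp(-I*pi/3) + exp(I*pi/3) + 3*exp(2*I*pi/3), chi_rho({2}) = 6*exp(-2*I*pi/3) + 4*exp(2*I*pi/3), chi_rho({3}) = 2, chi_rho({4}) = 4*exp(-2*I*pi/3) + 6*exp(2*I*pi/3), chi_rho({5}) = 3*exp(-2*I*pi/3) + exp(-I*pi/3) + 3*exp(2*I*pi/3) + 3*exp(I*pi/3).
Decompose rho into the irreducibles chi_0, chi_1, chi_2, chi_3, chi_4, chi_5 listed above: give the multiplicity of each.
Multiplicities: chi_0: 0, chi_1: 1, chi_2: 3, chi_3: 0, chi_4: 3, chi_5: 3.

Reasoning: Use <chi_rho, chi> = (1/|G|) sum_C |C| * chi_rho(C) * conj(chi(C)) with |G| = 6 for each irreducible chi in the table:
  <chi_rho, chi_0> = (1/6)[1*(10)*conj(1) + 1*(3*exp(-2*I*pi/3) + 3*exp(-I*pi/3) + exp(I*pi/3) + 3*exp(2*I*pi/3))*conj(1) + 1*(6*exp(-2*I*pi/3) + 4*exp(2*I*pi/3))*conj(1) + 1*(2)*conj(1) + 1*(4*exp(-2*I*pi/3) + 6*exp(2*I*pi/3))*conj(1) + 1*(3*exp(-2*I*pi/3) + exp(-I*pi/3) + 3*exp(2*I*pi/3) + 3*exp(I*pi/3))*conj(1)]
      = (1/6)[(10) + (3*exp(-2*I*pi/3) + 3*exp(-I*pi/3) + exp(I*pi/3) + 3*exp(2*I*pi/3)) + (6*exp(-2*I*pi/3) + 4*exp(2*I*pi/3)) + (2) + (4*exp(-2*I*pi/3) + 6*exp(2*I*pi/3)) + (3*exp(-2*I*pi/3) + exp(-I*pi/3) + 3*exp(2*I*pi/3) + 3*exp(I*pi/3))] = 0/6 = 0
  <chi_rho, chi_1> = (1/6)[1*(10)*conj(1) + 1*(3*exp(-2*I*pi/3) + 3*exp(-I*pi/3) + exp(I*pi/3) + 3*exp(2*I*pi/3))*conj(exp(I*pi/3)) + 1*(6*exp(-2*I*pi/3) + 4*exp(2*I*pi/3))*conj(exp(2*I*pi/3)) + 1*(2)*conj(-1) + 1*(4*exp(-2*I*pi/3) + 6*exp(2*I*pi/3))*conj(exp(-2*I*pi/3)) + 1*(3*exp(-2*I*pi/3) + exp(-I*pi/3) + 3*exp(2*I*pi/3) + 3*exp(I*pi/3))*conj(exp(-I*pi/3))]
      = (1/6)[(10) + (-2) + (4 + 6*exp(2*I*pi/3)) + (-2) + (4 + 6*exp(-2*I*pi/3)) + (-2)] = 6/6 = 1
  <chi_rho, chi_2> = (1/6)[1*(10)*conj(1) + 1*(3*exp(-2*I*pi/3) + 3*exp(-I*pi/3) + exp(I*pi/3) + 3*exp(2*I*pi/3))*conj(exp(2*I*pi/3)) + 1*(6*exp(-2*I*pi/3) + 4*exp(2*I*pi/3))*conj(exp(-2*I*pi/3)) + 1*(2)*conj(1) + 1*(4*exp(-2*I*pi/3) + 6*exp(2*I*pi/3))*conj(exp(2*I*pi/3)) + 1*(3*exp(-2*I*pi/3) + exp(-I*pi/3) + 3*exp(2*I*pi/3) + 3*exp(I*pi/3))*conj(exp(-2*I*pi/3))]
      = (1/6)[(10) + (exp(-I*pi/3) + 3*exp(2*I*pi/3)) + (6 + 4*exp(-2*I*pi/3)) + (2) + (6 + 4*exp(2*I*pi/3)) + (3*exp(-2*I*pi/3) + exp(I*pi/3))] = 18/6 = 3
  <chi_rho, chi_3> = (1/6)[1*(10)*conj(1) + 1*(3*exp(-2*I*pi/3) + 3*exp(-I*pi/3) + exp(I*pi/3) + 3*exp(2*I*pi/3))*conj(-1) + 1*(6*exp(-2*I*pi/3) + 4*exp(2*I*pi/3))*conj(1) + 1*(2)*conj(-1) + 1*(4*exp(-2*I*pi/3) + 6*exp(2*I*pi/3))*conj(1) + 1*(3*exp(-2*I*pi/3) + exp(-I*pi/3) + 3*exp(2*I*pi/3) + 3*exp(I*pi/3))*conj(-1)]
      = (1/6)[(10) + (-3*exp(2*I*pi/3) - exp(I*pi/3) - 3*exp(-I*pi/3) - 3*exp(-2*I*pi/3)) + (6*exp(-2*I*pi/3) + 4*exp(2*I*pi/3)) + (-2) + (4*exp(-2*I*pi/3) + 6*exp(2*I*pi/3)) + (-3*exp(I*pi/3) - 3*exp(2*I*pi/3) - exp(-I*pi/3) - 3*exp(-2*I*pi/3))] = 0/6 = 0
  <chi_rho, chi_4> = (1/6)[1*(10)*conj(1) + 1*(3*exp(-2*I*pi/3) + 3*exp(-I*pi/3) + exp(I*pi/3) + 3*exp(2*I*pi/3))*conj(exp(-2*I*pi/3)) + 1*(6*exp(-2*I*pi/3) + 4*exp(2*I*pi/3))*conj(exp(2*I*pi/3)) + 1*(2)*conj(1) + 1*(4*exp(-2*I*pi/3) + 6*exp(2*I*pi/3))*conj(exp(-2*I*pi/3)) + 1*(3*exp(-2*I*pi/3) + exp(-I*pi/3) + 3*exp(2*I*pi/3) + 3*exp(I*pi/3))*conj(exp(2*I*pi/3))]
      = (1/6)[(10) + (2) + (4 + 6*exp(2*I*pi/3)) + (2) + (4 + 6*exp(-2*I*pi/3)) + (2)] = 18/6 = 3
  <chi_rho, chi_5> = (1/6)[1*(10)*conj(1) + 1*(3*exp(-2*I*pi/3) + 3*exp(-I*pi/3) + exp(I*pi/3) + 3*exp(2*I*pi/3))*conj(exp(-I*pi/3)) + 1*(6*exp(-2*I*pi/3) + 4*exp(2*I*pi/3))*conj(exp(-2*I*pi/3)) + 1*(2)*conj(-1) + 1*(4*exp(-2*I*pi/3) + 6*exp(2*I*pi/3))*conj(exp(2*I*pi/3)) + 1*(3*exp(-2*I*pi/3) + exp(-I*pi/3) + 3*exp(2*I*pi/3) + 3*exp(I*pi/3))*conj(exp(I*pi/3))]
      = (1/6)[(10) + (3*exp(-I*pi/3) + exp(2*I*pi/3)) + (6 + 4*exp(-2*I*pi/3)) + (-2) + (6 + 4*exp(2*I*pi/3)) + (exp(-2*I*pi/3) + 3*exp(I*pi/3))] = 18/6 = 3
(Exp terms are combined using exp(i*s)*conj(exp(i*t)) = exp(i*(s-t)), and sums of them are collapsed using the identity that for every m > 1 the m distinct m-th roots of unity sum to 0, e.g. 1 + exp(2*I*pi/3) + exp(-2*I*pi/3) = 0.)
Dimension check: dim(rho) = sum (mult * dim) = 0*1 + 1*1 + 3*1 + 0*1 + 3*1 + 3*1 = 10 = chi_rho(e) = 10.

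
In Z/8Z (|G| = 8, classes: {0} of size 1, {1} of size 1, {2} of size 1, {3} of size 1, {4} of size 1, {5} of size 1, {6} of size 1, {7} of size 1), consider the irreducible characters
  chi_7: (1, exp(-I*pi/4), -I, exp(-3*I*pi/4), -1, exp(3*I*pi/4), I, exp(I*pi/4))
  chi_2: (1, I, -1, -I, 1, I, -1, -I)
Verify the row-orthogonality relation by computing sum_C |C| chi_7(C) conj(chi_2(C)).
Sum = 0; so <chi_7, chi_2> = 0 (distinct irreducibles are orthogonal).

Why: Compute term by term over conjugacy classes (|C| * chi_7(C) * conj(chi_2(C))):
  1*(1)*conj(1) + 1*(exp(-I*pi/4))*conj(I) + 1*(-I)*conj(-1) + 1*(exp(-3*I*pi/4))*conj(-I) + 1*(-1)*conj(1) + 1*(exp(3*I*pi/4))*conj(I) + 1*(I)*conj(-1) + 1*(exp(I*pi/4))*conj(-I)
  = (1) + (-exp(I*pi/4)) + (I) + (exp(-I*pi/4)) + (-1) + (-exp(-3*I*pi/4)) + (-I) + (exp(3*I*pi/4))
  = 0.
(Exp terms are combined using exp(i*s)*conj(exp(i*t)) = exp(i*(s-t)), and sums of them are collapsed using the identity that for every m > 1 the m distinct m-th roots of unity sum to 0, e.g. 1 + exp(2*I*pi/3) + exp(-2*I*pi/3) = 0.)
Dividing by |G| = 8 gives 0/8 = 0, matching the row-orthogonality relation <chi_7, chi_2> = [chi_7 = chi_2].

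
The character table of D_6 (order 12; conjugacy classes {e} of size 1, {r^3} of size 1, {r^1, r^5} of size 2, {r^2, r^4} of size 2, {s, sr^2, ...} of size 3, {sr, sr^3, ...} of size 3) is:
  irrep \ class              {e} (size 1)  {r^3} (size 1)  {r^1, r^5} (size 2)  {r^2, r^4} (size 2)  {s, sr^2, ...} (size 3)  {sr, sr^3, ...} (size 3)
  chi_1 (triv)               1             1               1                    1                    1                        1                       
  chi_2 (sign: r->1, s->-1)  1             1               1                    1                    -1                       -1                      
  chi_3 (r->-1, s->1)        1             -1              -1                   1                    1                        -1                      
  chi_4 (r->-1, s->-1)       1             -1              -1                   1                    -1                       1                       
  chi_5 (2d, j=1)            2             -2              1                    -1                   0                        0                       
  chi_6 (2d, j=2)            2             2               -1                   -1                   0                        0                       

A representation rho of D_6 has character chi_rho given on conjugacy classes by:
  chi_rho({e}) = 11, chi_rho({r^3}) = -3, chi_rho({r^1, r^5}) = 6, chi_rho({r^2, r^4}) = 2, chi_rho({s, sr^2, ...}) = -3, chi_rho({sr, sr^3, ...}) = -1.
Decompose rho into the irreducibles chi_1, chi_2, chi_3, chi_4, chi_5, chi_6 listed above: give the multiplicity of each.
Multiplicities: chi_1: 1, chi_2: 3, chi_3: 0, chi_4: 1, chi_5: 3, chi_6: 0.

Justification: Use <chi_rho, chi> = (1/|G|) sum_C |C| * chi_rho(C) * conj(chi(C)) with |G| = 12 for each irreducible chi in the table:
  <chi_rho, chi_1> = (1/12)[1*(11)*conj(1) + 1*(-3)*conj(1) + 2*(6)*conj(1) + 2*(2)*conj(1) + 3*(-3)*conj(1) + 3*(-1)*conj(1)]
      = (1/12)[(11) + (-3) + (12) + (4) + (-9) + (-3)] = 12/12 = 1
  <chi_rho, chi_2> = (1/12)[1*(11)*conj(1) + 1*(-3)*conj(1) + 2*(6)*conj(1) + 2*(2)*conj(1) + 3*(-3)*conj(-1) + 3*(-1)*conj(-1)]
      = (1/12)[(11) + (-3) + (12) + (4) + (9) + (3)] = 36/12 = 3
  <chi_rho, chi_3> = (1/12)[1*(11)*conj(1) + 1*(-3)*conj(-1) + 2*(6)*conj(-1) + 2*(2)*conj(1) + 3*(-3)*conj(1) + 3*(-1)*conj(-1)]
      = (1/12)[(11) + (3) + (-12) + (4) + (-9) + (3)] = 0/12 = 0
  <chi_rho, chi_4> = (1/12)[1*(11)*conj(1) + 1*(-3)*conj(-1) + 2*(6)*conj(-1) + 2*(2)*conj(1) + 3*(-3)*conj(-1) + 3*(-1)*conj(1)]
      = (1/12)[(11) + (3) + (-12) + (4) + (9) + (-3)] = 12/12 = 1
  <chi_rho, chi_5> = (1/12)[1*(11)*conj(2) + 1*(-3)*conj(-2) + 2*(6)*conj(1) + 2*(2)*conj(-1) + 3*(-3)*conj(0) + 3*(-1)*conj(0)]
      = (1/12)[(22) + (6) + (12) + (-4) + (0) + (0)] = 36/12 = 3
  <chi_rho, chi_6> = (1/12)[1*(11)*conj(2) + 1*(-3)*conj(2) + 2*(6)*conj(-1) + 2*(2)*conj(-1) + 3*(-3)*conj(0) + 3*(-1)*conj(0)]
      = (1/12)[(22) + (-6) + (-12) + (-4) + (0) + (0)] = 0/12 = 0
Dimension check: dim(rho) = sum (mult * dim) = 1*1 + 3*1 + 0*1 + 1*1 + 3*2 + 0*2 = 11 = chi_rho(e) = 11.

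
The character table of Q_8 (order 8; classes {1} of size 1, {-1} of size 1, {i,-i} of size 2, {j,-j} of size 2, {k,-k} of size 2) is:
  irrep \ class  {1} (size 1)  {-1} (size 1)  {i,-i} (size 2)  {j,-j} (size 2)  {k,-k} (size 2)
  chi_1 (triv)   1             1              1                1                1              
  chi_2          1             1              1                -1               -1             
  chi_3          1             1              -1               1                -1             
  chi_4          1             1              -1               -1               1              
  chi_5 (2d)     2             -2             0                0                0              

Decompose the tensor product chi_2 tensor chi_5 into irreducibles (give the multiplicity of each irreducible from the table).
chi_2 tensor chi_5 = chi_5 (all other irreducibles have multiplicity 0).

Solution. The character of a tensor product is the pointwise product (chi_2 * chi_5)(C) = chi_2(C) * chi_5(C):
  {1}: (1)*(2), {-1}: (1)*(-2), {i,-i}: (1)*(0), {j,-j}: (-1)*(0), {k,-k}: (-1)*(0)
so (chi_2 * chi_5) takes values
  {1} -> 2, {-1} -> -2, {i,-i} -> 0, {j,-j} -> 0, {k,-k} -> 0.
Now take the inner product of this character with each irreducible chi from the table, <chi_2*chi_5, chi> = (1/8) sum_C |C| (chi_2*chi_5)(C) conj(chi(C)):
  <chi_2*chi_5, chi_1> = (1/8)[1*(2)*conj(1) + 1*(-2)*conj(1) + 2*(0)*conj(1) + 2*(0)*conj(1) + 2*(0)*conj(1)]
      = (1/8)[(2) + (-2) + (0) + (0) + (0)] = 0/8 = 0
  <chi_2*chi_5, chi_2> = (1/8)[1*(2)*conj(1) + 1*(-2)*conj(1) + 2*(0)*conj(1) + 2*(0)*conj(-1) + 2*(0)*conj(-1)]
      = (1/8)[(2) + (-2) + (0) + (0) + (0)] = 0/8 = 0
  <chi_2*chi_5, chi_3> = (1/8)[1*(2)*conj(1) + 1*(-2)*conj(1) + 2*(0)*conj(-1) + 2*(0)*conj(1) + 2*(0)*conj(-1)]
      = (1/8)[(2) + (-2) + (0) + (0) + (0)] = 0/8 = 0
  <chi_2*chi_5, chi_4> = (1/8)[1*(2)*conj(1) + 1*(-2)*conj(1) + 2*(0)*conj(-1) + 2*(0)*conj(-1) + 2*(0)*conj(1)]
      = (1/8)[(2) + (-2) + (0) + (0) + (0)] = 0/8 = 0
  <chi_2*chi_5, chi_5> = (1/8)[1*(2)*conj(2) + 1*(-2)*conj(-2) + 2*(0)*conj(0) + 2*(0)*conj(0) + 2*(0)*conj(0)]
      = (1/8)[(4) + (4) + (0) + (0) + (0)] = 8/8 = 1
Hence the multiplicities are chi_5: 1. Dimension check: dim(chi_2)*dim(chi_5) = 1*2 = 2 and sum (mult * dim) = 1*2 = 2.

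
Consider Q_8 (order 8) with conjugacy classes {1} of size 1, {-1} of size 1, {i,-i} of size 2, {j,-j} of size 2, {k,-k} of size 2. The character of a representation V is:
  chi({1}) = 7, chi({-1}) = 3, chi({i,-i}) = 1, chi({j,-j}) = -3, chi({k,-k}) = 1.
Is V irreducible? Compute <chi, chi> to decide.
Not irreducible (reducible): <chi, chi> = 10 > 1.

Details: <chi, chi> = (1/|G|) sum_C |C| * |chi(C)|^2 = (1/8)[1*|7|^2 + 1*|3|^2 + 2*|1|^2 + 2*|-3|^2 + 2*|1|^2]
  = (1/8)[(49) + (9) + (2) + (18) + (2)] = 80/8 = 10.
A character is irreducible iff <chi, chi> = 1, so this representation is reducible.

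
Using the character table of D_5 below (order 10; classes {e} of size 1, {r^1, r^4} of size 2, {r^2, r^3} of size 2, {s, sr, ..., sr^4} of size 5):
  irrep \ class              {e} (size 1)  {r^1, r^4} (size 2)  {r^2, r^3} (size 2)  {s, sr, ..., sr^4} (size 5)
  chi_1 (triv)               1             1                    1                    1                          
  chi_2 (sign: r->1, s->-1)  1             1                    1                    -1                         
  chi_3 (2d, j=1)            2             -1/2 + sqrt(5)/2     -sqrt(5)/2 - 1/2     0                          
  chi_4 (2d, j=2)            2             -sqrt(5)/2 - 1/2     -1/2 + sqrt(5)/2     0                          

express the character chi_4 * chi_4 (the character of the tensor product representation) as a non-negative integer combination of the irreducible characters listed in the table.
chi_4 tensor chi_4 = chi_1 + chi_2 + chi_3 (all other irreducibles have multiplicity 0).

Solution. The character of a tensor product is the pointwise product (chi_4 * chi_4)(C) = chi_4(C) * chi_4(C):
  {e}: (2)*(2), {r^1, r^4}: (-sqrt(5)/2 - 1/2)*(-sqrt(5)/2 - 1/2), {r^2, r^3}: (-1/2 + sqrt(5)/2)*(-1/2 + sqrt(5)/2), {s, sr, ..., sr^4}: (0)*(0)
so (chi_4 * chi_4) takes values
  {e} -> 4, {r^1, r^4} -> sqrt(5)/2 + 3/2, {r^2, r^3} -> 3/2 - sqrt(5)/2, {s, sr, ..., sr^4} -> 0.
Now take the inner product of this character with each irreducible chi from the table, <chi_4*chi_4, chi> = (1/10) sum_C |C| (chi_4*chi_4)(C) conj(chi(C)):
  <chi_4*chi_4, chi_1> = (1/10)[1*(4)*conj(1) + 2*(sqrt(5)/2 + 3/2)*conj(1) + 2*(3/2 - sqrt(5)/2)*conj(1) + 5*(0)*conj(1)]
      = (1/10)[(4) + (sqrt(5) + 3) + (3 - sqrt(5)) + (0)] = 10/10 = 1
  <chi_4*chi_4, chi_2> = (1/10)[1*(4)*conj(1) + 2*(sqrt(5)/2 + 3/2)*conj(1) + 2*(3/2 - sqrt(5)/2)*conj(1) + 5*(0)*conj(-1)]
      = (1/10)[(4) + (sqrt(5) + 3) + (3 - sqrt(5)) + (0)] = 10/10 = 1
  <chi_4*chi_4, chi_3> = (1/10)[1*(4)*conj(2) + 2*(sqrt(5)/2 + 3/2)*conj(-1/2 + sqrt(5)/2) + 2*(3/2 - sqrt(5)/2)*conj(-sqrt(5)/2 - 1/2) + 5*(0)*conj(0)]
      = (1/10)[(8) + (1 + sqrt(5)) + (1 - sqrt(5)) + (0)] = 10/10 = 1
  <chi_4*chi_4, chi_4> = (1/10)[1*(4)*conj(2) + 2*(sqrt(5)/2 + 3/2)*conj(-sqrt(5)/2 - 1/2) + 2*(3/2 - sqrt(5)/2)*conj(-1/2 + sqrt(5)/2) + 5*(0)*conj(0)]
      = (1/10)[(8) + (-2*sqrt(5) - 4) + (-4 + 2*sqrt(5)) + (0)] = 0/10 = 0
Hence the multiplicities are chi_1: 1, chi_2: 1, chi_3: 1. Dimension check: dim(chi_4)*dim(chi_4) = 2*2 = 4 and sum (mult * dim) = 1*1 + 1*1 + 1*2 = 4.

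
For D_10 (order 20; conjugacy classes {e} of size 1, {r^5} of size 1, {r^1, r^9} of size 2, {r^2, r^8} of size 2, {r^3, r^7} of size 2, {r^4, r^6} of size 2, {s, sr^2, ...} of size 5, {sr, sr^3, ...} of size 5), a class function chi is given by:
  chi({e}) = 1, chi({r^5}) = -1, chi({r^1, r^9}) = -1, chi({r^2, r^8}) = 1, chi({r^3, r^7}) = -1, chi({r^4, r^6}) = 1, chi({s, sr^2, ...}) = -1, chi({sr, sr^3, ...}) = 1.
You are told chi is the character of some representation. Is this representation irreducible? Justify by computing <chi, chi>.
Irreducible: <chi, chi> = 1.

Solution. <chi, chi> = (1/|G|) sum_C |C| * |chi(C)|^2 = (1/20)[1*|1|^2 + 1*|-1|^2 + 2*|-1|^2 + 2*|1|^2 + 2*|-1|^2 + 2*|1|^2 + 5*|-1|^2 + 5*|1|^2]
  = (1/20)[(1) + (1) + (2) + (2) + (2) + (2) + (5) + (5)] = 20/20 = 1.
A character is irreducible iff <chi, chi> = 1, so this representation is irreducible.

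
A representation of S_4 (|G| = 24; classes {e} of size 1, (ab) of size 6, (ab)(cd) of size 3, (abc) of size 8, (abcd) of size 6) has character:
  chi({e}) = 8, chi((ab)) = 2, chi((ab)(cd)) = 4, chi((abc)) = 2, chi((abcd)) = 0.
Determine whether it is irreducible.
Not irreducible (reducible): <chi, chi> = 7 > 1.

<chi, chi> = (1/|G|) sum_C |C| * |chi(C)|^2 = (1/24)[1*|8|^2 + 6*|2|^2 + 3*|4|^2 + 8*|2|^2 + 6*|0|^2]
  = (1/24)[(64) + (24) + (48) + (32) + (0)] = 168/24 = 7.
A character is irreducible iff <chi, chi> = 1, so this representation is reducible.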